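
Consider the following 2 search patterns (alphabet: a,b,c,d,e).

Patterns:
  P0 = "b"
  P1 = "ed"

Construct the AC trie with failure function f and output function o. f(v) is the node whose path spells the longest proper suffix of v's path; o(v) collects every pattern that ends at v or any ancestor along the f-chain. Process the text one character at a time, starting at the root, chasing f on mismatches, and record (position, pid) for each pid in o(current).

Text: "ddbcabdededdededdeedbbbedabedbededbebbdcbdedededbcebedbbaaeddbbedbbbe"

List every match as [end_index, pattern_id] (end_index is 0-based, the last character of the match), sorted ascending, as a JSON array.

Construct AC machine:
Trie nodes:
  0='ε' goto b→1 e→2
  1='b' goto ·  ←P0
  2='e' goto d→3
  3='ed' goto ·  ←P1

BFS fail/out derivation:
  n1('b'): parent n0 fail=0; on 'b' 0 → fail=0;  out {0}∪∅={0}
  n2('e'): parent n0 fail=0; on 'e' 0 → fail=0;  out ∅∪∅=∅
  n3('ed'): parent n2 fail=0; on 'd' 0 → fail=0;  out {1}∪∅={1}

Scan:
[0] read 'd'  n0⇒n0
[1] read 'd'  n0⇒n0
[2] read 'b'  n0⇒n1  → match P0@[2:2]
[3] read 'c'  n1⇒n0 ·f
[4] read 'a'  n0⇒n0
[5] read 'b'  n0⇒n1  → match P0@[5:5]
[6] read 'd'  n1⇒n0 ·f
[7] read 'e'  n0⇒n2
[8] read 'd'  n2⇒n3  → match P1@[7:8]
[9] read 'e'  n3⇒n2 ·f
[10] read 'd'  n2⇒n3  → match P1@[9:10]
[11] read 'd'  n3⇒n0 ·f
[12] read 'e'  n0⇒n2
[13] read 'd'  n2⇒n3  → match P1@[12:13]
[14] read 'e'  n3⇒n2 ·f
[15] read 'd'  n2⇒n3  → match P1@[14:15]
[16] read 'd'  n3⇒n0 ·f
[17] read 'e'  n0⇒n2
[18] read 'e'  n2⇒n2 ·f
[19] read 'd'  n2⇒n3  → match P1@[18:19]
[20] read 'b'  n3⇒n1 ·f  → match P0@[20:20]
[21] read 'b'  n1⇒n1 ·f  → match P0@[21:21]
[22] read 'b'  n1⇒n1 ·f  → match P0@[22:22]
[23] read 'e'  n1⇒n2 ·f
[24] read 'd'  n2⇒n3  → match P1@[23:24]
[25] read 'a'  n3⇒n0 ·f
[26] read 'b'  n0⇒n1  → match P0@[26:26]
[27] read 'e'  n1⇒n2 ·f
[28] read 'd'  n2⇒n3  → match P1@[27:28]
[29] read 'b'  n3⇒n1 ·f  → match P0@[29:29]
[30] read 'e'  n1⇒n2 ·f
[31] read 'd'  n2⇒n3  → match P1@[30:31]
[32] read 'e'  n3⇒n2 ·f
[33] read 'd'  n2⇒n3  → match P1@[32:33]
[34] read 'b'  n3⇒n1 ·f  → match P0@[34:34]
[35] read 'e'  n1⇒n2 ·f
[36] read 'b'  n2⇒n1 ·f  → match P0@[36:36]
[37] read 'b'  n1⇒n1 ·f  → match P0@[37:37]
[38] read 'd'  n1⇒n0 ·f
[39] read 'c'  n0⇒n0
[40] read 'b'  n0⇒n1  → match P0@[40:40]
[41] read 'd'  n1⇒n0 ·f
[42] read 'e'  n0⇒n2
[43] read 'd'  n2⇒n3  → match P1@[42:43]
[44] read 'e'  n3⇒n2 ·f
[45] read 'd'  n2⇒n3  → match P1@[44:45]
[46] read 'e'  n3⇒n2 ·f
[47] read 'd'  n2⇒n3  → match P1@[46:47]
[48] read 'b'  n3⇒n1 ·f  → match P0@[48:48]
[49] read 'c'  n1⇒n0 ·f
[50] read 'e'  n0⇒n2
[51] read 'b'  n2⇒n1 ·f  → match P0@[51:51]
[52] read 'e'  n1⇒n2 ·f
[53] read 'd'  n2⇒n3  → match P1@[52:53]
[54] read 'b'  n3⇒n1 ·f  → match P0@[54:54]
[55] read 'b'  n1⇒n1 ·f  → match P0@[55:55]
[56] read 'a'  n1⇒n0 ·f
[57] read 'a'  n0⇒n0
[58] read 'e'  n0⇒n2
[59] read 'd'  n2⇒n3  → match P1@[58:59]
[60] read 'd'  n3⇒n0 ·f
[61] read 'b'  n0⇒n1  → match P0@[61:61]
[62] read 'b'  n1⇒n1 ·f  → match P0@[62:62]
[63] read 'e'  n1⇒n2 ·f
[64] read 'd'  n2⇒n3  → match P1@[63:64]
[65] read 'b'  n3⇒n1 ·f  → match P0@[65:65]
[66] read 'b'  n1⇒n1 ·f  → match P0@[66:66]
[67] read 'b'  n1⇒n1 ·f  → match P0@[67:67]
[68] read 'e'  n1⇒n2 ·f

Result: [[2,0],[5,0],[8,1],[10,1],[13,1],[15,1],[19,1],[20,0],[21,0],[22,0],[24,1],[26,0],[28,1],[29,0],[31,1],[33,1],[34,0],[36,0],[37,0],[40,0],[43,1],[45,1],[47,1],[48,0],[51,0],[53,1],[54,0],[55,0],[59,1],[61,0],[62,0],[64,1],[65,0],[66,0],[67,0]]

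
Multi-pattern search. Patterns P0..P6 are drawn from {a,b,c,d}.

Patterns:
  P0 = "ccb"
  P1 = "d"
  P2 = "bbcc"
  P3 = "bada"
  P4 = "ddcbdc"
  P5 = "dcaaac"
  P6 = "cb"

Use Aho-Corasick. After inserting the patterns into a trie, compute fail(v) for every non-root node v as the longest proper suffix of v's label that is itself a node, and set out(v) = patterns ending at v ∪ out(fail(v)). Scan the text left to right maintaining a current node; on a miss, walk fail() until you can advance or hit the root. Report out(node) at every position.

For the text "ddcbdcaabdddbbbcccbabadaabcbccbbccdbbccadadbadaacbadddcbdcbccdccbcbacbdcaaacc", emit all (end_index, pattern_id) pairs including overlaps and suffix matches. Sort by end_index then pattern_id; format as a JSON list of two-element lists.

Construct AC machine:
Trie (insert patterns):
  0='ε' goto b→5 c→1 d→4
  1='c' goto b→22 c→2
  2='cc' goto b→3
  3='ccb' goto ·  [P0 ends]
  4='d' goto c→17 d→12  [P1 ends]
  5='b' goto a→9 b→6
  6='bb' goto c→7
  7='bbc' goto c→8
  8='bbcc' goto ·  [P2 ends]
  9='ba' goto d→10
  10='bad' goto a→11
  11='bada' goto ·  [P3 ends]
  12='dd' goto c→13
  13='ddc' goto b→14
  14='ddcb' goto d→15
  15='ddcbd' goto c→16
  16='ddcbdc' goto ·  [P4 ends]
  17='dc' goto a→18
  18='dca' goto a→19
  19='dcaa' goto a→20
  20='dcaaa' goto c→21
  21='dcaaac' goto ·  [P5 ends]
  22='cb' goto ·  [P6 ends]

Failure links (BFS by depth):
  n1('c'): parent n0 fail=0; on 'c' 0 → fail=0;  out ∅∪∅=∅
  n4('d'): parent n0 fail=0; on 'd' 0 → fail=0;  out {1}∪∅={1}
  n5('b'): parent n0 fail=0; on 'b' 0 → fail=0;  out ∅∪∅=∅
  n2('cc'): parent n1 fail=0; on 'c' 0 → fail=1;  out ∅∪∅=∅
  n6('bb'): parent n5 fail=0; on 'b' 0 → fail=5;  out ∅∪∅=∅
  n9('ba'): parent n5 fail=0; on 'a' 0 → fail=0;  out ∅∪∅=∅
  n12('dd'): parent n4 fail=0; on 'd' 0 → fail=4;  out ∅∪{1}={1}
  n17('dc'): parent n4 fail=0; on 'c' 0 → fail=1;  out ∅∪∅=∅
  n22('cb'): parent n1 fail=0; on 'b' 0 → fail=5;  out {6}∪∅={6}
  n3('ccb'): parent n2 fail=1; on 'b' 1 → fail=22;  out {0}∪{6}={0,6}
  n7('bbc'): parent n6 fail=5; on 'c' 5→0 → fail=1;  out ∅∪∅=∅
  n10('bad'): parent n9 fail=0; on 'd' 0 → fail=4;  out ∅∪{1}={1}
  n13('ddc'): parent n12 fail=4; on 'c' 4 → fail=17;  out ∅∪∅=∅
  n18('dca'): parent n17 fail=1; on 'a' 1→0 → fail=0;  out ∅∪∅=∅
  n8('bbcc'): parent n7 fail=1; on 'c' 1 → fail=2;  out {2}∪∅={2}
  n11('bada'): parent n10 fail=4; on 'a' 4→0 → fail=0;  out {3}∪∅={3}
  n14('ddcb'): parent n13 fail=17; on 'b' 17→1 → fail=22;  out ∅∪{6}={6}
  n19('dcaa'): parent n18 fail=0; on 'a' 0 → fail=0;  out ∅∪∅=∅
  n15('ddcbd'): parent n14 fail=22; on 'd' 22→5→0 → fail=4;  out ∅∪{1}={1}
  n20('dcaaa'): parent n19 fail=0; on 'a' 0 → fail=0;  out ∅∪∅=∅
  n16('ddcbdc'): parent n15 fail=4; on 'c' 4 → fail=17;  out {4}∪∅={4}
  n21('dcaaac'): parent n20 fail=0; on 'c' 0 → fail=1;  out {5}∪∅={5}

Text stream:
[0] read 'd'  n0⇒n4  → match P1@[0:0]
[1] read 'd'  n4⇒n12  → match P1@[1:1]
[2] read 'c'  n12⇒n13
[3] read 'b'  n13⇒n14  → match P6@[2:3]
[4] read 'd'  n14⇒n15  → match P1@[4:4]
[5] read 'c'  n15⇒n16  → match P4@[0:5]
[6] read 'a'  n16⇒n18 (fail-walked)
[7] read 'a'  n18⇒n19
[8] read 'b'  n19⇒n5 (fail-walked)
[9] read 'd'  n5⇒n4 (fail-walked)  → match P1@[9:9]
[10] read 'd'  n4⇒n12  → match P1@[10:10]
[11] read 'd'  n12⇒n12 (fail-walked)  → match P1@[11:11]
[12] read 'b'  n12⇒n5 (fail-walked)
[13] read 'b'  n5⇒n6
[14] read 'b'  n6⇒n6 (fail-walked)
[15] read 'c'  n6⇒n7
[16] read 'c'  n7⇒n8  → match P2@[13:16]
[17] read 'c'  n8⇒n2 (fail-walked)
[18] read 'b'  n2⇒n3  → match P0@[16:18],P6@[17:18]
[19] read 'a'  n3⇒n9 (fail-walked)
[20] read 'b'  n9⇒n5 (fail-walked)
[21] read 'a'  n5⇒n9
[22] read 'd'  n9⇒n10  → match P1@[22:22]
[23] read 'a'  n10⇒n11  → match P3@[20:23]
[24] read 'a'  n11⇒n0 (fail-walked)
[25] read 'b'  n0⇒n5
[26] read 'c'  n5⇒n1 (fail-walked)
[27] read 'b'  n1⇒n22  → match P6@[26:27]
[28] read 'c'  n22⇒n1 (fail-walked)
[29] read 'c'  n1⇒n2
[30] read 'b'  n2⇒n3  → match P0@[28:30],P6@[29:30]
[31] read 'b'  n3⇒n6 (fail-walked)
[32] read 'c'  n6⇒n7
[33] read 'c'  n7⇒n8  → match P2@[30:33]
[34] read 'd'  n8⇒n4 (fail-walked)  → match P1@[34:34]
[35] read 'b'  n4⇒n5 (fail-walked)
[36] read 'b'  n5⇒n6
[37] read 'c'  n6⇒n7
[38] read 'c'  n7⇒n8  → match P2@[35:38]
[39] read 'a'  n8⇒n0 (fail-walked)
[40] read 'd'  n0⇒n4  → match P1@[40:40]
[41] read 'a'  n4⇒n0 (fail-walked)
[42] read 'd'  n0⇒n4  → match P1@[42:42]
[43] read 'b'  n4⇒n5 (fail-walked)
[44] read 'a'  n5⇒n9
[45] read 'd'  n9⇒n10  → match P1@[45:45]
[46] read 'a'  n10⇒n11  → match P3@[43:46]
[47] read 'a'  n11⇒n0 (fail-walked)
[48] read 'c'  n0⇒n1
[49] read 'b'  n1⇒n22  → match P6@[48:49]
[50] read 'a'  n22⇒n9 (fail-walked)
[51] read 'd'  n9⇒n10  → match P1@[51:51]
[52] read 'd'  n10⇒n12 (fail-walked)  → match P1@[52:52]
[53] read 'd'  n12⇒n12 (fail-walked)  → match P1@[53:53]
[54] read 'c'  n12⇒n13
[55] read 'b'  n13⇒n14  → match P6@[54:55]
[56] read 'd'  n14⇒n15  → match P1@[56:56]
[57] read 'c'  n15⇒n16  → match P4@[52:57]
[58] read 'b'  n16⇒n22 (fail-walked)  → match P6@[57:58]
[59] read 'c'  n22⇒n1 (fail-walked)
[60] read 'c'  n1⇒n2
[61] read 'd'  n2⇒n4 (fail-walked)  → match P1@[61:61]
[62] read 'c'  n4⇒n17
[63] read 'c'  n17⇒n2 (fail-walked)
[64] read 'b'  n2⇒n3  → match P0@[62:64],P6@[63:64]
[65] read 'c'  n3⇒n1 (fail-walked)
[66] read 'b'  n1⇒n22  → match P6@[65:66]
[67] read 'a'  n22⇒n9 (fail-walked)
[68] read 'c'  n9⇒n1 (fail-walked)
[69] read 'b'  n1⇒n22  → match P6@[68:69]
[70] read 'd'  n22⇒n4 (fail-walked)  → match P1@[70:70]
[71] read 'c'  n4⇒n17
[72] read 'a'  n17⇒n18
[73] read 'a'  n18⇒n19
[74] read 'a'  n19⇒n20
[75] read 'c'  n20⇒n21  → match P5@[70:75]
[76] read 'c'  n21⇒n2 (fail-walked)

All matches (sorted): [[0,1],[1,1],[3,6],[4,1],[5,4],[9,1],[10,1],[11,1],[16,2],[18,0],[18,6],[22,1],[23,3],[27,6],[30,0],[30,6],[33,2],[34,1],[38,2],[40,1],[42,1],[45,1],[46,3],[49,6],[51,1],[52,1],[53,1],[55,6],[56,1],[57,4],[58,6],[61,1],[64,0],[64,6],[66,6],[69,6],[70,1],[75,5]]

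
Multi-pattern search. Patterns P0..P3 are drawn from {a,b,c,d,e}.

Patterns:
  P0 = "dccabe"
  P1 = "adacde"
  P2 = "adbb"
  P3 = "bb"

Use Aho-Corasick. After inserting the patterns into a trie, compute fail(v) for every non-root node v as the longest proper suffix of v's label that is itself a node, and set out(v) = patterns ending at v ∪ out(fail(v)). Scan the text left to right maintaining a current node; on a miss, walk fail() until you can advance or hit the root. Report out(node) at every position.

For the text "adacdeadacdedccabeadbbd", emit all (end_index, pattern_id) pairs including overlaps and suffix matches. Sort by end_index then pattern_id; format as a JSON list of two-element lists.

Build:
Trie (insert patterns):
  0='ε' goto a→7 b→15 d→1
  1='d' goto c→2
  2='dc' goto c→3
  3='dcc' goto a→4
  4='dcca' goto b→5
  5='dccab' goto e→6
  6='dccabe' goto ·  ←P0
  7='a' goto d→8
  8='ad' goto a→9 b→13
  9='ada' goto c→10
  10='adac' goto d→11
  11='adacd' goto e→12
  12='adacde' goto ·  ←P1
  13='adb' goto b→14
  14='adbb' goto ·  ←P2
  15='b' goto b→16
  16='bb' goto ·  ←P3

BFS fail/out derivation:
  n1('d'): parent n0 fail=0; on 'd' 0 → fail=0;  out ∅∪∅=∅
  n7('a'): parent n0 fail=0; on 'a' 0 → fail=0;  out ∅∪∅=∅
  n15('b'): parent n0 fail=0; on 'b' 0 → fail=0;  out ∅∪∅=∅
  n2('dc'): parent n1 fail=0; on 'c' 0 → fail=0;  out ∅∪∅=∅
  n8('ad'): parent n7 fail=0; on 'd' 0 → fail=1;  out ∅∪∅=∅
  n16('bb'): parent n15 fail=0; on 'b' 0 → fail=15;  out {3}∪∅={3}
  n3('dcc'): parent n2 fail=0; on 'c' 0 → fail=0;  out ∅∪∅=∅
  n9('ada'): parent n8 fail=1; on 'a' 1→0 → fail=7;  out ∅∪∅=∅
  n13('adb'): parent n8 fail=1; on 'b' 1→0 → fail=15;  out ∅∪∅=∅
  n4('dcca'): parent n3 fail=0; on 'a' 0 → fail=7;  out ∅∪∅=∅
  n10('adac'): parent n9 fail=7; on 'c' 7→0 → fail=0;  out ∅∪∅=∅
  n14('adbb'): parent n13 fail=15; on 'b' 15 → fail=16;  out {2}∪{3}={2,3}
  n5('dccab'): parent n4 fail=7; on 'b' 7→0 → fail=15;  out ∅∪∅=∅
  n11('adacd'): parent n10 fail=0; on 'd' 0 → fail=1;  out ∅∪∅=∅
  n6('dccabe'): parent n5 fail=15; on 'e' 15→0 → fail=0;  out {0}∪∅={0}
  n12('adacde'): parent n11 fail=1; on 'e' 1→0 → fail=0;  out {1}∪∅={1}

Text stream:
pos 0 'a': at 7
pos 1 'd': at 8
pos 2 'a': at 9
pos 3 'c': at 10
pos 4 'd': at 11
pos 5 'e': at 12  emit P1@[0:5]
pos 6 'a': at 7 (via fail)
pos 7 'd': at 8
pos 8 'a': at 9
pos 9 'c': at 10
pos 10 'd': at 11
pos 11 'e': at 12  emit P1@[6:11]
pos 12 'd': at 1 (via fail)
pos 13 'c': at 2
pos 14 'c': at 3
pos 15 'a': at 4
pos 16 'b': at 5
pos 17 'e': at 6  emit P0@[12:17]
pos 18 'a': at 7 (via fail)
pos 19 'd': at 8
pos 20 'b': at 13
pos 21 'b': at 14  emit P2@[18:21],P3@[20:21]
pos 22 'd': at 1 (via fail)

Result: [[5,1],[11,1],[17,0],[21,2],[21,3]]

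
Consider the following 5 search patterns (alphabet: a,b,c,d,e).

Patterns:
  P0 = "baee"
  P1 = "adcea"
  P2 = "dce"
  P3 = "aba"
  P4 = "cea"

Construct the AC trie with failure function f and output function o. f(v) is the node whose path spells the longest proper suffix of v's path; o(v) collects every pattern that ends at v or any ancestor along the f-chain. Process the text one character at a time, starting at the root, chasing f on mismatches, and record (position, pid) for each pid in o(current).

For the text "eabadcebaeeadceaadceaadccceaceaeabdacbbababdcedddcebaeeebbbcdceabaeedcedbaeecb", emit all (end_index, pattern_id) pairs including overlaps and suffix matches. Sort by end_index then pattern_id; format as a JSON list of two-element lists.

Build:
Trie nodes:
  0='ε' goto a→5 b→1 c→15 d→10
  1='b' goto a→2
  2='ba' goto e→3
  3='bae' goto e→4
  4='baee' goto ·  [P0 ends]
  5='a' goto b→13 d→6
  6='ad' goto c→7
  7='adc' goto e→8
  8='adce' goto a→9
  9='adcea' goto ·  [P1 ends]
  10='d' goto c→11
  11='dc' goto e→12
  12='dce' goto ·  [P2 ends]
  13='ab' goto a→14
  14='aba' goto ·  [P3 ends]
  15='c' goto e→16
  16='ce' goto a→17
  17='cea' goto ·  [P4 ends]

Failure links (BFS by depth):
  n1('b'): parent n0 fail=0; on 'b' 0 → fail=0;  out ∅∪∅=∅
  n5('a'): parent n0 fail=0; on 'a' 0 → fail=0;  out ∅∪∅=∅
  n10('d'): parent n0 fail=0; on 'd' 0 → fail=0;  out ∅∪∅=∅
  n15('c'): parent n0 fail=0; on 'c' 0 → fail=0;  out ∅∪∅=∅
  n2('ba'): parent n1 fail=0; on 'a' 0 → fail=5;  out ∅∪∅=∅
  n6('ad'): parent n5 fail=0; on 'd' 0 → fail=10;  out ∅∪∅=∅
  n11('dc'): parent n10 fail=0; on 'c' 0 → fail=15;  out ∅∪∅=∅
  n13('ab'): parent n5 fail=0; on 'b' 0 → fail=1;  out ∅∪∅=∅
  n16('ce'): parent n15 fail=0; on 'e' 0 → fail=0;  out ∅∪∅=∅
  n3('bae'): parent n2 fail=5; on 'e' 5→0 → fail=0;  out ∅∪∅=∅
  n7('adc'): parent n6 fail=10; on 'c' 10 → fail=11;  out ∅∪∅=∅
  n12('dce'): parent n11 fail=15; on 'e' 15 → fail=16;  out {2}∪∅={2}
  n14('aba'): parent n13 fail=1; on 'a' 1 → fail=2;  out {3}∪∅={3}
  n17('cea'): parent n16 fail=0; on 'a' 0 → fail=5;  out {4}∪∅={4}
  n4('baee'): parent n3 fail=0; on 'e' 0 → fail=0;  out {0}∪∅={0}
  n8('adce'): parent n7 fail=11; on 'e' 11 → fail=12;  out ∅∪{2}={2}
  n9('adcea'): parent n8 fail=12; on 'a' 12→16 → fail=17;  out {1}∪{4}={1,4}

Scan:
[0] read 'e'  n0⇒n0
[1] read 'a'  n0⇒n5
[2] read 'b'  n5⇒n13
[3] read 'a'  n13⇒n14  ** P3@[1:3]
[4] read 'd'  n14⇒n6 (fail-walked)
[5] read 'c'  n6⇒n7
[6] read 'e'  n7⇒n8  ** P2@[4:6]
[7] read 'b'  n8⇒n1 (fail-walked)
[8] read 'a'  n1⇒n2
[9] read 'e'  n2⇒n3
[10] read 'e'  n3⇒n4  ** P0@[7:10]
[11] read 'a'  n4⇒n5 (fail-walked)
[12] read 'd'  n5⇒n6
[13] read 'c'  n6⇒n7
[14] read 'e'  n7⇒n8  ** P2@[12:14]
[15] read 'a'  n8⇒n9  ** P1@[11:15],P4@[13:15]
[16] read 'a'  n9⇒n5 (fail-walked)
[17] read 'd'  n5⇒n6
[18] read 'c'  n6⇒n7
[19] read 'e'  n7⇒n8  ** P2@[17:19]
[20] read 'a'  n8⇒n9  ** P1@[16:20],P4@[18:20]
[21] read 'a'  n9⇒n5 (fail-walked)
[22] read 'd'  n5⇒n6
[23] read 'c'  n6⇒n7
[24] read 'c'  n7⇒n15 (fail-walked)
[25] read 'c'  n15⇒n15 (fail-walked)
[26] read 'e'  n15⇒n16
[27] read 'a'  n16⇒n17  ** P4@[25:27]
[28] read 'c'  n17⇒n15 (fail-walked)
[29] read 'e'  n15⇒n16
[30] read 'a'  n16⇒n17  ** P4@[28:30]
[31] read 'e'  n17⇒n0 (fail-walked)
[32] read 'a'  n0⇒n5
[33] read 'b'  n5⇒n13
[34] read 'd'  n13⇒n10 (fail-walked)
[35] read 'a'  n10⇒n5 (fail-walked)
[36] read 'c'  n5⇒n15 (fail-walked)
[37] read 'b'  n15⇒n1 (fail-walked)
[38] read 'b'  n1⇒n1 (fail-walked)
[39] read 'a'  n1⇒n2
[40] read 'b'  n2⇒n13 (fail-walked)
[41] read 'a'  n13⇒n14  ** P3@[39:41]
[42] read 'b'  n14⇒n13 (fail-walked)
[43] read 'd'  n13⇒n10 (fail-walked)
[44] read 'c'  n10⇒n11
[45] read 'e'  n11⇒n12  ** P2@[43:45]
[46] read 'd'  n12⇒n10 (fail-walked)
[47] read 'd'  n10⇒n10 (fail-walked)
[48] read 'd'  n10⇒n10 (fail-walked)
[49] read 'c'  n10⇒n11
[50] read 'e'  n11⇒n12  ** P2@[48:50]
[51] read 'b'  n12⇒n1 (fail-walked)
[52] read 'a'  n1⇒n2
[53] read 'e'  n2⇒n3
[54] read 'e'  n3⇒n4  ** P0@[51:54]
[55] read 'e'  n4⇒n0 (fail-walked)
[56] read 'b'  n0⇒n1
[57] read 'b'  n1⇒n1 (fail-walked)
[58] read 'b'  n1⇒n1 (fail-walked)
[59] read 'c'  n1⇒n15 (fail-walked)
[60] read 'd'  n15⇒n10 (fail-walked)
[61] read 'c'  n10⇒n11
[62] read 'e'  n11⇒n12  ** P2@[60:62]
[63] read 'a'  n12⇒n17 (fail-walked)  ** P4@[61:63]
[64] read 'b'  n17⇒n13 (fail-walked)
[65] read 'a'  n13⇒n14  ** P3@[63:65]
[66] read 'e'  n14⇒n3 (fail-walked)
[67] read 'e'  n3⇒n4  ** P0@[64:67]
[68] read 'd'  n4⇒n10 (fail-walked)
[69] read 'c'  n10⇒n11
[70] read 'e'  n11⇒n12  ** P2@[68:70]
[71] read 'd'  n12⇒n10 (fail-walked)
[72] read 'b'  n10⇒n1 (fail-walked)
[73] read 'a'  n1⇒n2
[74] read 'e'  n2⇒n3
[75] read 'e'  n3⇒n4  ** P0@[72:75]
[76] read 'c'  n4⇒n15 (fail-walked)
[77] read 'b'  n15⇒n1 (fail-walked)

Result: [[3,3],[6,2],[10,0],[14,2],[15,1],[15,4],[19,2],[20,1],[20,4],[27,4],[30,4],[41,3],[45,2],[50,2],[54,0],[62,2],[63,4],[65,3],[67,0],[70,2],[75,0]]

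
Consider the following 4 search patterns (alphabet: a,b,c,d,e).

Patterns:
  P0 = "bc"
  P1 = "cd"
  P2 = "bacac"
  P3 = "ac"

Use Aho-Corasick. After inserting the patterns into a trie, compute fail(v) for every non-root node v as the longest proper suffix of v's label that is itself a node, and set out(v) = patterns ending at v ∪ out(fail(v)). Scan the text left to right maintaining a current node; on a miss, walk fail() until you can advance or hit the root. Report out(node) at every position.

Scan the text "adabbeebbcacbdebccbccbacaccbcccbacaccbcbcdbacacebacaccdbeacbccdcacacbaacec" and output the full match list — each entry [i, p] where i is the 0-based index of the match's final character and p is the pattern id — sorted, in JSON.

Construct AC machine:
Trie (insert patterns):
  n0 'ε': a→9 b→1 c→3
  n1 'b': a→5 c→2
  n2 'bc': ·  [P0 ends]
  n3 'c': d→4
  n4 'cd': ·  [P1 ends]
  n5 'ba': c→6
  n6 'bac': a→7
  n7 'baca': c→8
  n8 'bacac': ·  [P2 ends]
  n9 'a': c→10
  n10 'ac': ·  [P3 ends]

Failure links (BFS by depth):
  fail(1) 'b': from fail(0)=0 chase 'b': 0 ⇒ 0;  out=∅∪out(0)=∅
  fail(3) 'c': from fail(0)=0 chase 'c': 0 ⇒ 0;  out=∅∪out(0)=∅
  fail(9) 'a': from fail(0)=0 chase 'a': 0 ⇒ 0;  out=∅∪out(0)=∅
  fail(2) 'bc': from fail(1)=0 chase 'c': 0 ⇒ 3;  out={0}∪out(3)={0}
  fail(4) 'cd': from fail(3)=0 chase 'd': 0 ⇒ 0;  out={1}∪out(0)={1}
  fail(5) 'ba': from fail(1)=0 chase 'a': 0 ⇒ 9;  out=∅∪out(9)=∅
  fail(10) 'ac': from fail(9)=0 chase 'c': 0 ⇒ 3;  out={3}∪out(3)={3}
  fail(6) 'bac': from fail(5)=9 chase 'c': 9 ⇒ 10;  out=∅∪out(10)={3}
  fail(7) 'baca': from fail(6)=10 chase 'a': 10→3→0 ⇒ 9;  out=∅∪out(9)=∅
  fail(8) 'bacac': from fail(7)=9 chase 'c': 9 ⇒ 10;  out={2}∪out(10)={2,3}

Run:
i=0 'a': node 0→9
i=1 'd': node 9→0 (via fail)
i=2 'a': node 0→9
i=3 'b': node 9→1 (via fail)
i=4 'b': node 1→1 (via fail)
i=5 'e': node 1→0 (via fail)
i=6 'e': node 0→0
i=7 'b': node 0→1
i=8 'b': node 1→1 (via fail)
i=9 'c': node 1→2  ** P0@[8:9]
i=10 'a': node 2→9 (via fail)
i=11 'c': node 9→10  ** P3@[10:11]
i=12 'b': node 10→1 (via fail)
i=13 'd': node 1→0 (via fail)
i=14 'e': node 0→0
i=15 'b': node 0→1
i=16 'c': node 1→2  ** P0@[15:16]
i=17 'c': node 2→3 (via fail)
i=18 'b': node 3→1 (via fail)
i=19 'c': node 1→2  ** P0@[18:19]
i=20 'c': node 2→3 (via fail)
i=21 'b': node 3→1 (via fail)
i=22 'a': node 1→5
i=23 'c': node 5→6  ** P3@[22:23]
i=24 'a': node 6→7
i=25 'c': node 7→8  ** P2@[21:25],P3@[24:25]
i=26 'c': node 8→3 (via fail)
i=27 'b': node 3→1 (via fail)
i=28 'c': node 1→2  ** P0@[27:28]
i=29 'c': node 2→3 (via fail)
i=30 'c': node 3→3 (via fail)
i=31 'b': node 3→1 (via fail)
i=32 'a': node 1→5
i=33 'c': node 5→6  ** P3@[32:33]
i=34 'a': node 6→7
i=35 'c': node 7→8  ** P2@[31:35],P3@[34:35]
i=36 'c': node 8→3 (via fail)
i=37 'b': node 3→1 (via fail)
i=38 'c': node 1→2  ** P0@[37:38]
i=39 'b': node 2→1 (via fail)
i=40 'c': node 1→2  ** P0@[39:40]
i=41 'd': node 2→4 (via fail)  ** P1@[40:41]
i=42 'b': node 4→1 (via fail)
i=43 'a': node 1→5
i=44 'c': node 5→6  ** P3@[43:44]
i=45 'a': node 6→7
i=46 'c': node 7→8  ** P2@[42:46],P3@[45:46]
i=47 'e': node 8→0 (via fail)
i=48 'b': node 0→1
i=49 'a': node 1→5
i=50 'c': node 5→6  ** P3@[49:50]
i=51 'a': node 6→7
i=52 'c': node 7→8  ** P2@[48:52],P3@[51:52]
i=53 'c': node 8→3 (via fail)
i=54 'd': node 3→4  ** P1@[53:54]
i=55 'b': node 4→1 (via fail)
i=56 'e': node 1→0 (via fail)
i=57 'a': node 0→9
i=58 'c': node 9→10  ** P3@[57:58]
i=59 'b': node 10→1 (via fail)
i=60 'c': node 1→2  ** P0@[59:60]
i=61 'c': node 2→3 (via fail)
i=62 'd': node 3→4  ** P1@[61:62]
i=63 'c': node 4→3 (via fail)
i=64 'a': node 3→9 (via fail)
i=65 'c': node 9→10  ** P3@[64:65]
i=66 'a': node 10→9 (via fail)
i=67 'c': node 9→10  ** P3@[66:67]
i=68 'b': node 10→1 (via fail)
i=69 'a': node 1→5
i=70 'a': node 5→9 (via fail)
i=71 'c': node 9→10  ** P3@[70:71]
i=72 'e': node 10→0 (via fail)
i=73 'c': node 0→3

Result: [[9,0],[11,3],[16,0],[19,0],[23,3],[25,2],[25,3],[28,0],[33,3],[35,2],[35,3],[38,0],[40,0],[41,1],[44,3],[46,2],[46,3],[50,3],[52,2],[52,3],[54,1],[58,3],[60,0],[62,1],[65,3],[67,3],[71,3]]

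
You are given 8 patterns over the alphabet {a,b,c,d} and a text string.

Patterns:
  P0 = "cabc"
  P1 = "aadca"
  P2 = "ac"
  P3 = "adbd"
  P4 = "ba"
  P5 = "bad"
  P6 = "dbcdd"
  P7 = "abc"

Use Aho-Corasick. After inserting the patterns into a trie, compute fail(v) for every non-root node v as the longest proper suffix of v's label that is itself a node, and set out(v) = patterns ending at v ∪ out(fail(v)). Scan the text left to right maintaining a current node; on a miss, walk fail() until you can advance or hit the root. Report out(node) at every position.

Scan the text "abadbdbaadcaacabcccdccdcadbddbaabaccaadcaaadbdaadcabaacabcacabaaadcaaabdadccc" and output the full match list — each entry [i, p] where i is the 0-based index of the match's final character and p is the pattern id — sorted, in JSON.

Construct AC machine:
Trie nodes:
  n0 'ε': a→5 b→14 c→1 d→17
  n1 'c': a→2
  n2 'ca': b→3
  n3 'cab': c→4
  n4 'cabc': ·  ←P0
  n5 'a': a→6 b→22 c→10 d→11
  n6 'aa': d→7
  n7 'aad': c→8
  n8 'aadc': a→9
  n9 'aadca': ·  ←P1
  n10 'ac': ·  ←P2
  n11 'ad': b→12
  n12 'adb': d→13
  n13 'adbd': ·  ←P3
  n14 'b': a→15
  n15 'ba': d→16  ←P4
  n16 'bad': ·  ←P5
  n17 'd': b→18
  n18 'db': c→19
  n19 'dbc': d→20
  n20 'dbcd': d→21
  n21 'dbcdd': ·  ←P6
  n22 'ab': c→23
  n23 'abc': ·  ←P7

Failure links (BFS by depth):
  fail(1) 'c': from fail(0)=0 chase 'c': 0 ⇒ 0;  out=∅∪out(0)=∅
  fail(5) 'a': from fail(0)=0 chase 'a': 0 ⇒ 0;  out=∅∪out(0)=∅
  fail(14) 'b': from fail(0)=0 chase 'b': 0 ⇒ 0;  out=∅∪out(0)=∅
  fail(17) 'd': from fail(0)=0 chase 'd': 0 ⇒ 0;  out=∅∪out(0)=∅
  fail(2) 'ca': from fail(1)=0 chase 'a': 0 ⇒ 5;  out=∅∪out(5)=∅
  fail(6) 'aa': from fail(5)=0 chase 'a': 0 ⇒ 5;  out=∅∪out(5)=∅
  fail(10) 'ac': from fail(5)=0 chase 'c': 0 ⇒ 1;  out={2}∪out(1)={2}
  fail(11) 'ad': from fail(5)=0 chase 'd': 0 ⇒ 17;  out=∅∪out(17)=∅
  fail(15) 'ba': from fail(14)=0 chase 'a': 0 ⇒ 5;  out={4}∪out(5)={4}
  fail(18) 'db': from fail(17)=0 chase 'b': 0 ⇒ 14;  out=∅∪out(14)=∅
  fail(22) 'ab': from fail(5)=0 chase 'b': 0 ⇒ 14;  out=∅∪out(14)=∅
  fail(3) 'cab': from fail(2)=5 chase 'b': 5 ⇒ 22;  out=∅∪out(22)=∅
  fail(7) 'aad': from fail(6)=5 chase 'd': 5 ⇒ 11;  out=∅∪out(11)=∅
  fail(12) 'adb': from fail(11)=17 chase 'b': 17 ⇒ 18;  out=∅∪out(18)=∅
  fail(16) 'bad': from fail(15)=5 chase 'd': 5 ⇒ 11;  out={5}∪out(11)={5}
  fail(19) 'dbc': from fail(18)=14 chase 'c': 14→0 ⇒ 1;  out=∅∪out(1)=∅
  fail(23) 'abc': from fail(22)=14 chase 'c': 14→0 ⇒ 1;  out={7}∪out(1)={7}
  fail(4) 'cabc': from fail(3)=22 chase 'c': 22 ⇒ 23;  out={0}∪out(23)={0,7}
  fail(8) 'aadc': from fail(7)=11 chase 'c': 11→17→0 ⇒ 1;  out=∅∪out(1)=∅
  fail(13) 'adbd': from fail(12)=18 chase 'd': 18→14→0 ⇒ 17;  out={3}∪out(17)={3}
  fail(20) 'dbcd': from fail(19)=1 chase 'd': 1→0 ⇒ 17;  out=∅∪out(17)=∅
  fail(9) 'aadca': from fail(8)=1 chase 'a': 1 ⇒ 2;  out={1}∪out(2)={1}
  fail(21) 'dbcdd': from fail(20)=17 chase 'd': 17→0 ⇒ 17;  out={6}∪out(17)={6}

Run:
[0] read 'a'  n0⇒n5
[1] read 'b'  n5⇒n22
[2] read 'a'  n22⇒n15 (via fail)  → match P4@[1:2]
[3] read 'd'  n15⇒n16  → match P5@[1:3]
[4] read 'b'  n16⇒n12 (via fail)
[5] read 'd'  n12⇒n13  → match P3@[2:5]
[6] read 'b'  n13⇒n18 (via fail)
[7] read 'a'  n18⇒n15 (via fail)  → match P4@[6:7]
[8] read 'a'  n15⇒n6 (via fail)
[9] read 'd'  n6⇒n7
[10] read 'c'  n7⇒n8
[11] read 'a'  n8⇒n9  → match P1@[7:11]
[12] read 'a'  n9⇒n6 (via fail)
[13] read 'c'  n6⇒n10 (via fail)  → match P2@[12:13]
[14] read 'a'  n10⇒n2 (via fail)
[15] read 'b'  n2⇒n3
[16] read 'c'  n3⇒n4  → match P0@[13:16],P7@[14:16]
[17] read 'c'  n4⇒n1 (via fail)
[18] read 'c'  n1⇒n1 (via fail)
[19] read 'd'  n1⇒n17 (via fail)
[20] read 'c'  n17⇒n1 (via fail)
[21] read 'c'  n1⇒n1 (via fail)
[22] read 'd'  n1⇒n17 (via fail)
[23] read 'c'  n17⇒n1 (via fail)
[24] read 'a'  n1⇒n2
[25] read 'd'  n2⇒n11 (via fail)
[26] read 'b'  n11⇒n12
[27] read 'd'  n12⇒n13  → match P3@[24:27]
[28] read 'd'  n13⇒n17 (via fail)
[29] read 'b'  n17⇒n18
[30] read 'a'  n18⇒n15 (via fail)  → match P4@[29:30]
[31] read 'a'  n15⇒n6 (via fail)
[32] read 'b'  n6⇒n22 (via fail)
[33] read 'a'  n22⇒n15 (via fail)  → match P4@[32:33]
[34] read 'c'  n15⇒n10 (via fail)  → match P2@[33:34]
[35] read 'c'  n10⇒n1 (via fail)
[36] read 'a'  n1⇒n2
[37] read 'a'  n2⇒n6 (via fail)
[38] read 'd'  n6⇒n7
[39] read 'c'  n7⇒n8
[40] read 'a'  n8⇒n9  → match P1@[36:40]
[41] read 'a'  n9⇒n6 (via fail)
[42] read 'a'  n6⇒n6 (via fail)
[43] read 'd'  n6⇒n7
[44] read 'b'  n7⇒n12 (via fail)
[45] read 'd'  n12⇒n13  → match P3@[42:45]
[46] read 'a'  n13⇒n5 (via fail)
[47] read 'a'  n5⇒n6
[48] read 'd'  n6⇒n7
[49] read 'c'  n7⇒n8
[50] read 'a'  n8⇒n9  → match P1@[46:50]
[51] read 'b'  n9⇒n3 (via fail)
[52] read 'a'  n3⇒n15 (via fail)  → match P4@[51:52]
[53] read 'a'  n15⇒n6 (via fail)
[54] read 'c'  n6⇒n10 (via fail)  → match P2@[53:54]
[55] read 'a'  n10⇒n2 (via fail)
[56] read 'b'  n2⇒n3
[57] read 'c'  n3⇒n4  → match P0@[54:57],P7@[55:57]
[58] read 'a'  n4⇒n2 (via fail)
[59] read 'c'  n2⇒n10 (via fail)  → match P2@[58:59]
[60] read 'a'  n10⇒n2 (via fail)
[61] read 'b'  n2⇒n3
[62] read 'a'  n3⇒n15 (via fail)  → match P4@[61:62]
[63] read 'a'  n15⇒n6 (via fail)
[64] read 'a'  n6⇒n6 (via fail)
[65] read 'd'  n6⇒n7
[66] read 'c'  n7⇒n8
[67] read 'a'  n8⇒n9  → match P1@[63:67]
[68] read 'a'  n9⇒n6 (via fail)
[69] read 'a'  n6⇒n6 (via fail)
[70] read 'b'  n6⇒n22 (via fail)
[71] read 'd'  n22⇒n17 (via fail)
[72] read 'a'  n17⇒n5 (via fail)
[73] read 'd'  n5⇒n11
[74] read 'c'  n11⇒n1 (via fail)
[75] read 'c'  n1⇒n1 (via fail)
[76] read 'c'  n1⇒n1 (via fail)

All matches (sorted): [[2,4],[3,5],[5,3],[7,4],[11,1],[13,2],[16,0],[16,7],[27,3],[30,4],[33,4],[34,2],[40,1],[45,3],[50,1],[52,4],[54,2],[57,0],[57,7],[59,2],[62,4],[67,1]]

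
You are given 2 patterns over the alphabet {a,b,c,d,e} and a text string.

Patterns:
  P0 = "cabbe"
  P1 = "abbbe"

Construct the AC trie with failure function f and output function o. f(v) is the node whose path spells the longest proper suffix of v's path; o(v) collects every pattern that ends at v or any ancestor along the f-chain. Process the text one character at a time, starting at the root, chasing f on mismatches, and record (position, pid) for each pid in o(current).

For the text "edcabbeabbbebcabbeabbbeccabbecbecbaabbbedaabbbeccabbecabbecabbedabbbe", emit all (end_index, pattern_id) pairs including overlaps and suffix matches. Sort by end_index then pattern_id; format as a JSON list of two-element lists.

Build:
Trie nodes:
  0='ε' goto a→6 c→1
  1='c' goto a→2
  2='ca' goto b→3
  3='cab' goto b→4
  4='cabb' goto e→5
  5='cabbe' goto ·  [P0 ends]
  6='a' goto b→7
  7='ab' goto b→8
  8='abb' goto b→9
  9='abbb' goto e→10
  10='abbbe' goto ·  [P1 ends]

Failure links (BFS by depth):
  fail(1) 'c': from fail(0)=0 chase 'c': 0 ⇒ 0;  out=∅∪out(0)=∅
  fail(6) 'a': from fail(0)=0 chase 'a': 0 ⇒ 0;  out=∅∪out(0)=∅
  fail(2) 'ca': from fail(1)=0 chase 'a': 0 ⇒ 6;  out=∅∪out(6)=∅
  fail(7) 'ab': from fail(6)=0 chase 'b': 0 ⇒ 0;  out=∅∪out(0)=∅
  fail(3) 'cab': from fail(2)=6 chase 'b': 6 ⇒ 7;  out=∅∪out(7)=∅
  fail(8) 'abb': from fail(7)=0 chase 'b': 0 ⇒ 0;  out=∅∪out(0)=∅
  fail(4) 'cabb': from fail(3)=7 chase 'b': 7 ⇒ 8;  out=∅∪out(8)=∅
  fail(9) 'abbb': from fail(8)=0 chase 'b': 0 ⇒ 0;  out=∅∪out(0)=∅
  fail(5) 'cabbe': from fail(4)=8 chase 'e': 8→0 ⇒ 0;  out={0}∪out(0)={0}
  fail(10) 'abbbe': from fail(9)=0 chase 'e': 0 ⇒ 0;  out={1}∪out(0)={1}

Run:
pos 0 'e': at 0
pos 1 'd': at 0
pos 2 'c': at 1
pos 3 'a': at 2
pos 4 'b': at 3
pos 5 'b': at 4
pos 6 'e': at 5  ** P0@[2:6]
pos 7 'a': at 6 ·f
pos 8 'b': at 7
pos 9 'b': at 8
pos 10 'b': at 9
pos 11 'e': at 10  ** P1@[7:11]
pos 12 'b': at 0 ·f
pos 13 'c': at 1
pos 14 'a': at 2
pos 15 'b': at 3
pos 16 'b': at 4
pos 17 'e': at 5  ** P0@[13:17]
pos 18 'a': at 6 ·f
pos 19 'b': at 7
pos 20 'b': at 8
pos 21 'b': at 9
pos 22 'e': at 10  ** P1@[18:22]
pos 23 'c': at 1 ·f
pos 24 'c': at 1 ·f
pos 25 'a': at 2
pos 26 'b': at 3
pos 27 'b': at 4
pos 28 'e': at 5  ** P0@[24:28]
pos 29 'c': at 1 ·f
pos 30 'b': at 0 ·f
pos 31 'e': at 0
pos 32 'c': at 1
pos 33 'b': at 0 ·f
pos 34 'a': at 6
pos 35 'a': at 6 ·f
pos 36 'b': at 7
pos 37 'b': at 8
pos 38 'b': at 9
pos 39 'e': at 10  ** P1@[35:39]
pos 40 'd': at 0 ·f
pos 41 'a': at 6
pos 42 'a': at 6 ·f
pos 43 'b': at 7
pos 44 'b': at 8
pos 45 'b': at 9
pos 46 'e': at 10  ** P1@[42:46]
pos 47 'c': at 1 ·f
pos 48 'c': at 1 ·f
pos 49 'a': at 2
pos 50 'b': at 3
pos 51 'b': at 4
pos 52 'e': at 5  ** P0@[48:52]
pos 53 'c': at 1 ·f
pos 54 'a': at 2
pos 55 'b': at 3
pos 56 'b': at 4
pos 57 'e': at 5  ** P0@[53:57]
pos 58 'c': at 1 ·f
pos 59 'a': at 2
pos 60 'b': at 3
pos 61 'b': at 4
pos 62 'e': at 5  ** P0@[58:62]
pos 63 'd': at 0 ·f
pos 64 'a': at 6
pos 65 'b': at 7
pos 66 'b': at 8
pos 67 'b': at 9
pos 68 'e': at 10  ** P1@[64:68]

Matches: [[6,0],[11,1],[17,0],[22,1],[28,0],[39,1],[46,1],[52,0],[57,0],[62,0],[68,1]]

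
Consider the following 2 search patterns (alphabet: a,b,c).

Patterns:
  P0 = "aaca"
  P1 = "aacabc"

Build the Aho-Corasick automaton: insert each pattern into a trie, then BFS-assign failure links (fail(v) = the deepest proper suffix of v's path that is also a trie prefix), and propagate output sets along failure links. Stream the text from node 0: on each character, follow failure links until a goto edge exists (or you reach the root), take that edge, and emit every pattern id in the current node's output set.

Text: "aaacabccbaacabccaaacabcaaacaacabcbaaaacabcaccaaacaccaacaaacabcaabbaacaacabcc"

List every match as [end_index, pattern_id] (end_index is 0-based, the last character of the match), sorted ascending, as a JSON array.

Build:
Trie (insert patterns):
  n0 'ε': a→1
  n1 'a': a→2
  n2 'aa': c→3
  n3 'aac': a→4
  n4 'aaca': b→5  [P0 ends]
  n5 'aacab': c→6
  n6 'aacabc': ·  [P1 ends]

Failure links (BFS by depth):
  fail(1) 'a': from fail(0)=0 chase 'a': 0 ⇒ 0;  out=∅∪out(0)=∅
  fail(2) 'aa': from fail(1)=0 chase 'a': 0 ⇒ 1;  out=∅∪out(1)=∅
  fail(3) 'aac': from fail(2)=1 chase 'c': 1→0 ⇒ 0;  out=∅∪out(0)=∅
  fail(4) 'aaca': from fail(3)=0 chase 'a': 0 ⇒ 1;  out={0}∪out(1)={0}
  fail(5) 'aacab': from fail(4)=1 chase 'b': 1→0 ⇒ 0;  out=∅∪out(0)=∅
  fail(6) 'aacabc': from fail(5)=0 chase 'c': 0 ⇒ 0;  out={1}∪out(0)={1}

Scan:
[0] read 'a'  n0⇒n1
[1] read 'a'  n1⇒n2
[2] read 'a'  n2⇒n2 (via fail)
[3] read 'c'  n2⇒n3
[4] read 'a'  n3⇒n4  emit P0@[1:4]
[5] read 'b'  n4⇒n5
[6] read 'c'  n5⇒n6  emit P1@[1:6]
[7] read 'c'  n6⇒n0 (via fail)
[8] read 'b'  n0⇒n0
[9] read 'a'  n0⇒n1
[10] read 'a'  n1⇒n2
[11] read 'c'  n2⇒n3
[12] read 'a'  n3⇒n4  emit P0@[9:12]
[13] read 'b'  n4⇒n5
[14] read 'c'  n5⇒n6  emit P1@[9:14]
[15] read 'c'  n6⇒n0 (via fail)
[16] read 'a'  n0⇒n1
[17] read 'a'  n1⇒n2
[18] read 'a'  n2⇒n2 (via fail)
[19] read 'c'  n2⇒n3
[20] read 'a'  n3⇒n4  emit P0@[17:20]
[21] read 'b'  n4⇒n5
[22] read 'c'  n5⇒n6  emit P1@[17:22]
[23] read 'a'  n6⇒n1 (via fail)
[24] read 'a'  n1⇒n2
[25] read 'a'  n2⇒n2 (via fail)
[26] read 'c'  n2⇒n3
[27] read 'a'  n3⇒n4  emit P0@[24:27]
[28] read 'a'  n4⇒n2 (via fail)
[29] read 'c'  n2⇒n3
[30] read 'a'  n3⇒n4  emit P0@[27:30]
[31] read 'b'  n4⇒n5
[32] read 'c'  n5⇒n6  emit P1@[27:32]
[33] read 'b'  n6⇒n0 (via fail)
[34] read 'a'  n0⇒n1
[35] read 'a'  n1⇒n2
[36] read 'a'  n2⇒n2 (via fail)
[37] read 'a'  n2⇒n2 (via fail)
[38] read 'c'  n2⇒n3
[39] read 'a'  n3⇒n4  emit P0@[36:39]
[40] read 'b'  n4⇒n5
[41] read 'c'  n5⇒n6  emit P1@[36:41]
[42] read 'a'  n6⇒n1 (via fail)
[43] read 'c'  n1⇒n0 (via fail)
[44] read 'c'  n0⇒n0
[45] read 'a'  n0⇒n1
[46] read 'a'  n1⇒n2
[47] read 'a'  n2⇒n2 (via fail)
[48] read 'c'  n2⇒n3
[49] read 'a'  n3⇒n4  emit P0@[46:49]
[50] read 'c'  n4⇒n0 (via fail)
[51] read 'c'  n0⇒n0
[52] read 'a'  n0⇒n1
[53] read 'a'  n1⇒n2
[54] read 'c'  n2⇒n3
[55] read 'a'  n3⇒n4  emit P0@[52:55]
[56] read 'a'  n4⇒n2 (via fail)
[57] read 'a'  n2⇒n2 (via fail)
[58] read 'c'  n2⇒n3
[59] read 'a'  n3⇒n4  emit P0@[56:59]
[60] read 'b'  n4⇒n5
[61] read 'c'  n5⇒n6  emit P1@[56:61]
[62] read 'a'  n6⇒n1 (via fail)
[63] read 'a'  n1⇒n2
[64] read 'b'  n2⇒n0 (via fail)
[65] read 'b'  n0⇒n0
[66] read 'a'  n0⇒n1
[67] read 'a'  n1⇒n2
[68] read 'c'  n2⇒n3
[69] read 'a'  n3⇒n4  emit P0@[66:69]
[70] read 'a'  n4⇒n2 (via fail)
[71] read 'c'  n2⇒n3
[72] read 'a'  n3⇒n4  emit P0@[69:72]
[73] read 'b'  n4⇒n5
[74] read 'c'  n5⇒n6  emit P1@[69:74]
[75] read 'c'  n6⇒n0 (via fail)

Matches: [[4,0],[6,1],[12,0],[14,1],[20,0],[22,1],[27,0],[30,0],[32,1],[39,0],[41,1],[49,0],[55,0],[59,0],[61,1],[69,0],[72,0],[74,1]]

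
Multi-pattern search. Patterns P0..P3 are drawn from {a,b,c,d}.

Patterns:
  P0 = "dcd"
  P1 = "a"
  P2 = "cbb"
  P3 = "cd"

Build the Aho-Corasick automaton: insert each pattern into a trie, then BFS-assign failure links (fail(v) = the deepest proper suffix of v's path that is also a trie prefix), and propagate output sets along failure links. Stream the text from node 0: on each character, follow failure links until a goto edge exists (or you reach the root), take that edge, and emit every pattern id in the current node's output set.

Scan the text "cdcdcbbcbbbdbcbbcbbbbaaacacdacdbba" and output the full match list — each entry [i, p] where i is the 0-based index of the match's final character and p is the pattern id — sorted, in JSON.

Build:
Trie nodes:
  n0 'ε': a→4 c→5 d→1
  n1 'd': c→2
  n2 'dc': d→3
  n3 'dcd': ·  ←P0
  n4 'a': ·  ←P1
  n5 'c': b→6 d→8
  n6 'cb': b→7
  n7 'cbb': ·  ←P2
  n8 'cd': ·  ←P3

BFS fail/out derivation:
  fail(1) 'd': from fail(0)=0 chase 'd': 0 ⇒ 0;  out=∅∪out(0)=∅
  fail(4) 'a': from fail(0)=0 chase 'a': 0 ⇒ 0;  out={1}∪out(0)={1}
  fail(5) 'c': from fail(0)=0 chase 'c': 0 ⇒ 0;  out=∅∪out(0)=∅
  fail(2) 'dc': from fail(1)=0 chase 'c': 0 ⇒ 5;  out=∅∪out(5)=∅
  fail(6) 'cb': from fail(5)=0 chase 'b': 0 ⇒ 0;  out=∅∪out(0)=∅
  fail(8) 'cd': from fail(5)=0 chase 'd': 0 ⇒ 1;  out={3}∪out(1)={3}
  fail(3) 'dcd': from fail(2)=5 chase 'd': 5 ⇒ 8;  out={0}∪out(8)={0,3}
  fail(7) 'cbb': from fail(6)=0 chase 'b': 0 ⇒ 0;  out={2}∪out(0)={2}

Run:
[0] read 'c'  n0⇒n5
[1] read 'd'  n5⇒n8  emit P3@[0:1]
[2] read 'c'  n8⇒n2 ·f
[3] read 'd'  n2⇒n3  emit P0@[1:3],P3@[2:3]
[4] read 'c'  n3⇒n2 ·f
[5] read 'b'  n2⇒n6 ·f
[6] read 'b'  n6⇒n7  emit P2@[4:6]
[7] read 'c'  n7⇒n5 ·f
[8] read 'b'  n5⇒n6
[9] read 'b'  n6⇒n7  emit P2@[7:9]
[10] read 'b'  n7⇒n0 ·f
[11] read 'd'  n0⇒n1
[12] read 'b'  n1⇒n0 ·f
[13] read 'c'  n0⇒n5
[14] read 'b'  n5⇒n6
[15] read 'b'  n6⇒n7  emit P2@[13:15]
[16] read 'c'  n7⇒n5 ·f
[17] read 'b'  n5⇒n6
[18] read 'b'  n6⇒n7  emit P2@[16:18]
[19] read 'b'  n7⇒n0 ·f
[20] read 'b'  n0⇒n0
[21] read 'a'  n0⇒n4  emit P1@[21:21]
[22] read 'a'  n4⇒n4 ·f  emit P1@[22:22]
[23] read 'a'  n4⇒n4 ·f  emit P1@[23:23]
[24] read 'c'  n4⇒n5 ·f
[25] read 'a'  n5⇒n4 ·f  emit P1@[25:25]
[26] read 'c'  n4⇒n5 ·f
[27] read 'd'  n5⇒n8  emit P3@[26:27]
[28] read 'a'  n8⇒n4 ·f  emit P1@[28:28]
[29] read 'c'  n4⇒n5 ·f
[30] read 'd'  n5⇒n8  emit P3@[29:30]
[31] read 'b'  n8⇒n0 ·f
[32] read 'b'  n0⇒n0
[33] read 'a'  n0⇒n4  emit P1@[33:33]

Result: [[1,3],[3,0],[3,3],[6,2],[9,2],[15,2],[18,2],[21,1],[22,1],[23,1],[25,1],[27,3],[28,1],[30,3],[33,1]]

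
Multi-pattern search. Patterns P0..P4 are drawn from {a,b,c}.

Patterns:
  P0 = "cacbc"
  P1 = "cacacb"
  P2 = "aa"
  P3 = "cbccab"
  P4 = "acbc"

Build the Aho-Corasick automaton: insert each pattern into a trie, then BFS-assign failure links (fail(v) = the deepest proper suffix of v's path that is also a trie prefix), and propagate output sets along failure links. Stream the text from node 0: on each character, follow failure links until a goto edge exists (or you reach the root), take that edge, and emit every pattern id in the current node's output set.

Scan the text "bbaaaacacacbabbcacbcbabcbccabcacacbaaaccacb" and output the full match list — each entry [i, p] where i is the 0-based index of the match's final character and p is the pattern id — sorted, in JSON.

Build:
Trie nodes:
  n0 'ε': a→9 c→1
  n1 'c': a→2 b→11
  n2 'ca': c→3
  n3 'cac': a→6 b→4
  n4 'cacb': c→5
  n5 'cacbc': ·  ←P0
  n6 'caca': c→7
  n7 'cacac': b→8
  n8 'cacacb': ·  ←P1
  n9 'a': a→10 c→16
  n10 'aa': ·  ←P2
  n11 'cb': c→12
  n12 'cbc': c→13
  n13 'cbcc': a→14
  n14 'cbcca': b→15
  n15 'cbccab': ·  ←P3
  n16 'ac': b→17
  n17 'acb': c→18
  n18 'acbc': ·  ←P4

Failure links (BFS by depth):
  fail(1) 'c': from fail(0)=0 chase 'c': 0 ⇒ 0;  out=∅∪out(0)=∅
  fail(9) 'a': from fail(0)=0 chase 'a': 0 ⇒ 0;  out=∅∪out(0)=∅
  fail(2) 'ca': from fail(1)=0 chase 'a': 0 ⇒ 9;  out=∅∪out(9)=∅
  fail(10) 'aa': from fail(9)=0 chase 'a': 0 ⇒ 9;  out={2}∪out(9)={2}
  fail(11) 'cb': from fail(1)=0 chase 'b': 0 ⇒ 0;  out=∅∪out(0)=∅
  fail(16) 'ac': from fail(9)=0 chase 'c': 0 ⇒ 1;  out=∅∪out(1)=∅
  fail(3) 'cac': from fail(2)=9 chase 'c': 9 ⇒ 16;  out=∅∪out(16)=∅
  fail(12) 'cbc': from fail(11)=0 chase 'c': 0 ⇒ 1;  out=∅∪out(1)=∅
  fail(17) 'acb': from fail(16)=1 chase 'b': 1 ⇒ 11;  out=∅∪out(11)=∅
  fail(4) 'cacb': from fail(3)=16 chase 'b': 16 ⇒ 17;  out=∅∪out(17)=∅
  fail(6) 'caca': from fail(3)=16 chase 'a': 16→1 ⇒ 2;  out=∅∪out(2)=∅
  fail(13) 'cbcc': from fail(12)=1 chase 'c': 1→0 ⇒ 1;  out=∅∪out(1)=∅
  fail(18) 'acbc': from fail(17)=11 chase 'c': 11 ⇒ 12;  out={4}∪out(12)={4}
  fail(5) 'cacbc': from fail(4)=17 chase 'c': 17 ⇒ 18;  out={0}∪out(18)={0,4}
  fail(7) 'cacac': from fail(6)=2 chase 'c': 2 ⇒ 3;  out=∅∪out(3)=∅
  fail(14) 'cbcca': from fail(13)=1 chase 'a': 1 ⇒ 2;  out=∅∪out(2)=∅
  fail(8) 'cacacb': from fail(7)=3 chase 'b': 3 ⇒ 4;  out={1}∪out(4)={1}
  fail(15) 'cbccab': from fail(14)=2 chase 'b': 2→9→0 ⇒ 0;  out={3}∪out(0)={3}

Text stream:
pos 0 'b': at 0
pos 1 'b': at 0
pos 2 'a': at 9
pos 3 'a': at 10  → match P2@[2:3]
pos 4 'a': at 10 (fail-walked)  → match P2@[3:4]
pos 5 'a': at 10 (fail-walked)  → match P2@[4:5]
pos 6 'c': at 16 (fail-walked)
pos 7 'a': at 2 (fail-walked)
pos 8 'c': at 3
pos 9 'a': at 6
pos 10 'c': at 7
pos 11 'b': at 8  → match P1@[6:11]
pos 12 'a': at 9 (fail-walked)
pos 13 'b': at 0 (fail-walked)
pos 14 'b': at 0
pos 15 'c': at 1
pos 16 'a': at 2
pos 17 'c': at 3
pos 18 'b': at 4
pos 19 'c': at 5  → match P0@[15:19],P4@[16:19]
pos 20 'b': at 11 (fail-walked)
pos 21 'a': at 9 (fail-walked)
pos 22 'b': at 0 (fail-walked)
pos 23 'c': at 1
pos 24 'b': at 11
pos 25 'c': at 12
pos 26 'c': at 13
pos 27 'a': at 14
pos 28 'b': at 15  → match P3@[23:28]
pos 29 'c': at 1 (fail-walked)
pos 30 'a': at 2
pos 31 'c': at 3
pos 32 'a': at 6
pos 33 'c': at 7
pos 34 'b': at 8  → match P1@[29:34]
pos 35 'a': at 9 (fail-walked)
pos 36 'a': at 10  → match P2@[35:36]
pos 37 'a': at 10 (fail-walked)  → match P2@[36:37]
pos 38 'c': at 16 (fail-walked)
pos 39 'c': at 1 (fail-walked)
pos 40 'a': at 2
pos 41 'c': at 3
pos 42 'b': at 4

Matches: [[3,2],[4,2],[5,2],[11,1],[19,0],[19,4],[28,3],[34,1],[36,2],[37,2]]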